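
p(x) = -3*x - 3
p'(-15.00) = -3.00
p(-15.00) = 42.00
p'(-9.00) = -3.00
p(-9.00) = 24.00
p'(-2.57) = -3.00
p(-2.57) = 4.71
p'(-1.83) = -3.00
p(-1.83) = 2.49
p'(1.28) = -3.00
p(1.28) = -6.84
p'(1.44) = -3.00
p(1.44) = -7.32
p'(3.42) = -3.00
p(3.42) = -13.26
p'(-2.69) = -3.00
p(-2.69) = 5.07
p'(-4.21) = -3.00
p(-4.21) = 9.63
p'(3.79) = -3.00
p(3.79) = -14.37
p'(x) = -3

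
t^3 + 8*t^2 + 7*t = t*(t + 1)*(t + 7)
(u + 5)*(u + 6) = u^2 + 11*u + 30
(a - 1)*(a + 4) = a^2 + 3*a - 4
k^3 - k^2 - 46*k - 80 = (k - 8)*(k + 2)*(k + 5)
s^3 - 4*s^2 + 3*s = s*(s - 3)*(s - 1)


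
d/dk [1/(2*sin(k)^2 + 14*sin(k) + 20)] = -(2*sin(k) + 7)*cos(k)/(2*(sin(k)^2 + 7*sin(k) + 10)^2)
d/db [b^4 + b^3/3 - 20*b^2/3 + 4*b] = 4*b^3 + b^2 - 40*b/3 + 4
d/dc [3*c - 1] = 3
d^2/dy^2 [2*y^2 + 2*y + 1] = 4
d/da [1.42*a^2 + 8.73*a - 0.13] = 2.84*a + 8.73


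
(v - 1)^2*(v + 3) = v^3 + v^2 - 5*v + 3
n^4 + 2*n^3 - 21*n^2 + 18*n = n*(n - 3)*(n - 1)*(n + 6)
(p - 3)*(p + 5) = p^2 + 2*p - 15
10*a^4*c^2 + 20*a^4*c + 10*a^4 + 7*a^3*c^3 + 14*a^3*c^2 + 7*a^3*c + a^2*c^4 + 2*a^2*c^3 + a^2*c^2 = (2*a + c)*(5*a + c)*(a*c + a)^2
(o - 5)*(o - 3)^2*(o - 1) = o^4 - 12*o^3 + 50*o^2 - 84*o + 45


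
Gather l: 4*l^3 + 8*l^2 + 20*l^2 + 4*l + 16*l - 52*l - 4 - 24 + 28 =4*l^3 + 28*l^2 - 32*l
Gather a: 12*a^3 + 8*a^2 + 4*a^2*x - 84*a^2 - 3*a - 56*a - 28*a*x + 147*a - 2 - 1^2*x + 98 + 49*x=12*a^3 + a^2*(4*x - 76) + a*(88 - 28*x) + 48*x + 96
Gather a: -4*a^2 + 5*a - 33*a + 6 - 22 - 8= -4*a^2 - 28*a - 24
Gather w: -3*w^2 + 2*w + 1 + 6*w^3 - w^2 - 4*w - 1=6*w^3 - 4*w^2 - 2*w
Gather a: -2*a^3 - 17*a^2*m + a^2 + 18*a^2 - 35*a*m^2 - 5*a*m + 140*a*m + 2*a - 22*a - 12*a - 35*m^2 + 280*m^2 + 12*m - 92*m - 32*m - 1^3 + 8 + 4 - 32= -2*a^3 + a^2*(19 - 17*m) + a*(-35*m^2 + 135*m - 32) + 245*m^2 - 112*m - 21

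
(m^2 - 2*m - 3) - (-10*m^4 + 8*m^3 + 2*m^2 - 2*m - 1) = 10*m^4 - 8*m^3 - m^2 - 2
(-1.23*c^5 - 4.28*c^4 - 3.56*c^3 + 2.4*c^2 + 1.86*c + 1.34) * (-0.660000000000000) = 0.8118*c^5 + 2.8248*c^4 + 2.3496*c^3 - 1.584*c^2 - 1.2276*c - 0.8844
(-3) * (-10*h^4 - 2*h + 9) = 30*h^4 + 6*h - 27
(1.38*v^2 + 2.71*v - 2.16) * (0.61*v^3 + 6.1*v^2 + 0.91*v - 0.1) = 0.8418*v^5 + 10.0711*v^4 + 16.4692*v^3 - 10.8479*v^2 - 2.2366*v + 0.216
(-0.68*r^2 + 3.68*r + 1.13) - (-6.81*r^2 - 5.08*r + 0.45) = 6.13*r^2 + 8.76*r + 0.68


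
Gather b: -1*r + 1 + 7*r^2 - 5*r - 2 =7*r^2 - 6*r - 1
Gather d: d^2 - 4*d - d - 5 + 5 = d^2 - 5*d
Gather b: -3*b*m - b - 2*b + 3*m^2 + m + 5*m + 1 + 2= b*(-3*m - 3) + 3*m^2 + 6*m + 3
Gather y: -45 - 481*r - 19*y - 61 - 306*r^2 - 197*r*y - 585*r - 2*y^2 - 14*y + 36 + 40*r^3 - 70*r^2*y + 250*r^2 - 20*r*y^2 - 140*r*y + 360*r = 40*r^3 - 56*r^2 - 706*r + y^2*(-20*r - 2) + y*(-70*r^2 - 337*r - 33) - 70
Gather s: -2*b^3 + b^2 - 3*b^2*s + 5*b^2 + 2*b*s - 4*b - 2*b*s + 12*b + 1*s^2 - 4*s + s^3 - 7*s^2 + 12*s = -2*b^3 + 6*b^2 + 8*b + s^3 - 6*s^2 + s*(8 - 3*b^2)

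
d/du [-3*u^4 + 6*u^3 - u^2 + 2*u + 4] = -12*u^3 + 18*u^2 - 2*u + 2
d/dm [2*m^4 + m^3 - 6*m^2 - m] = 8*m^3 + 3*m^2 - 12*m - 1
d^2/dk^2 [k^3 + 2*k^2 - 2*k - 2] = 6*k + 4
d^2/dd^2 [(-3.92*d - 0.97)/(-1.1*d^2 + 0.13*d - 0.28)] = ((2.2*d - 0.13)*(3.92*d + 0.97)*(4.4*d - 0.26) - (25.872*d + 1.1148)*(1.1*d^2 - 0.13*d + 0.28))/(1.1*d^2 - 0.13*d + 0.28)^3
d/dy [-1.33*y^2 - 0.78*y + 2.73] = -2.66*y - 0.78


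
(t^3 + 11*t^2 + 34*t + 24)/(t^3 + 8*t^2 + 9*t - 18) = (t^2 + 5*t + 4)/(t^2 + 2*t - 3)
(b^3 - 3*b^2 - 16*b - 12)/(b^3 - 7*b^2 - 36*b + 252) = (b^2 + 3*b + 2)/(b^2 - b - 42)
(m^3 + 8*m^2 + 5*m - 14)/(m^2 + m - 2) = m + 7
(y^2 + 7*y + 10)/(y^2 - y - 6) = (y + 5)/(y - 3)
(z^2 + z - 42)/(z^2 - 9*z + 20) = (z^2 + z - 42)/(z^2 - 9*z + 20)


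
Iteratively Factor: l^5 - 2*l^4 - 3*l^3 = (l)*(l^4 - 2*l^3 - 3*l^2) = l*(l - 3)*(l^3 + l^2) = l^2*(l - 3)*(l^2 + l) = l^3*(l - 3)*(l + 1)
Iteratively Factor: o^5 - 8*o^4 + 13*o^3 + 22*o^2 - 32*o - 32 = (o + 1)*(o^4 - 9*o^3 + 22*o^2 - 32) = (o - 4)*(o + 1)*(o^3 - 5*o^2 + 2*o + 8) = (o - 4)^2*(o + 1)*(o^2 - o - 2) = (o - 4)^2*(o + 1)^2*(o - 2)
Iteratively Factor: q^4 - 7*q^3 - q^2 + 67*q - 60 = (q - 1)*(q^3 - 6*q^2 - 7*q + 60) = (q - 4)*(q - 1)*(q^2 - 2*q - 15) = (q - 5)*(q - 4)*(q - 1)*(q + 3)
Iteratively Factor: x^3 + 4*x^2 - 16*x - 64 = (x + 4)*(x^2 - 16) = (x - 4)*(x + 4)*(x + 4)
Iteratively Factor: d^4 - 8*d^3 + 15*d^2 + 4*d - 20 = (d - 5)*(d^3 - 3*d^2 + 4) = (d - 5)*(d + 1)*(d^2 - 4*d + 4) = (d - 5)*(d - 2)*(d + 1)*(d - 2)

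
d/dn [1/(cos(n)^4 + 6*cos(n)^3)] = 2*(2*cos(n) + 9)*sin(n)/((cos(n) + 6)^2*cos(n)^4)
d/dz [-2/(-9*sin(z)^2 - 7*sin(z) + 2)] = -2*(18*sin(z) + 7)*cos(z)/(9*sin(z)^2 + 7*sin(z) - 2)^2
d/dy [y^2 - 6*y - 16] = 2*y - 6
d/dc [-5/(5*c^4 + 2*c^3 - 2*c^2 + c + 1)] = 5*(20*c^3 + 6*c^2 - 4*c + 1)/(5*c^4 + 2*c^3 - 2*c^2 + c + 1)^2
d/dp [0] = 0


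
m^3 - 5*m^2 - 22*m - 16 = (m - 8)*(m + 1)*(m + 2)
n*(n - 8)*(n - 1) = n^3 - 9*n^2 + 8*n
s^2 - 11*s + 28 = (s - 7)*(s - 4)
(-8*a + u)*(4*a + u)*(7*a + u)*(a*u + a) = -224*a^4*u - 224*a^4 - 60*a^3*u^2 - 60*a^3*u + 3*a^2*u^3 + 3*a^2*u^2 + a*u^4 + a*u^3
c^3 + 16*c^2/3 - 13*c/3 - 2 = (c - 1)*(c + 1/3)*(c + 6)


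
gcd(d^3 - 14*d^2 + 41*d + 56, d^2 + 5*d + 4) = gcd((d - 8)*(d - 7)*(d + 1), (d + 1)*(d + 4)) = d + 1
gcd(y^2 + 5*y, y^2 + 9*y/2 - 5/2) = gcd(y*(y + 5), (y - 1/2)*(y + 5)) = y + 5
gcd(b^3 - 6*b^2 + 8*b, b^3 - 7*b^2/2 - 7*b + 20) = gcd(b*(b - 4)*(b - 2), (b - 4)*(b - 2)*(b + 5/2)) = b^2 - 6*b + 8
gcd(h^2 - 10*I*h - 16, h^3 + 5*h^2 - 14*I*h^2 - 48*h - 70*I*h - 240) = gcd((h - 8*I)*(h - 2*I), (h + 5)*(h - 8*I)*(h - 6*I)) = h - 8*I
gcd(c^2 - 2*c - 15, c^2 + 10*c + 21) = c + 3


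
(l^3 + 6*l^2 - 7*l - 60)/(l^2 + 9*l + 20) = l - 3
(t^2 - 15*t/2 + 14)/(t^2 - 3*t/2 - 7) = (t - 4)/(t + 2)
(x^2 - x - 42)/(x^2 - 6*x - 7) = (x + 6)/(x + 1)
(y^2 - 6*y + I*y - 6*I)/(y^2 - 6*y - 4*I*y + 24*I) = (y + I)/(y - 4*I)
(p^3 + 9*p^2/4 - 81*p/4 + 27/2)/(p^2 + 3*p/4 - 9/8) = 2*(p^2 + 3*p - 18)/(2*p + 3)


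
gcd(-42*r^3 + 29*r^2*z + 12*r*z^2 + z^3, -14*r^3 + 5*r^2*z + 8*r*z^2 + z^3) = -7*r^2 + 6*r*z + z^2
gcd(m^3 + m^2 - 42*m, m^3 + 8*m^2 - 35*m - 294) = m^2 + m - 42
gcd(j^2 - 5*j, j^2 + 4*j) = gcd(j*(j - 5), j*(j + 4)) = j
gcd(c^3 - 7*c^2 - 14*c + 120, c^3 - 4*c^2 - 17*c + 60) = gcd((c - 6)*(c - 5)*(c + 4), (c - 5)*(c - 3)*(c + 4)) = c^2 - c - 20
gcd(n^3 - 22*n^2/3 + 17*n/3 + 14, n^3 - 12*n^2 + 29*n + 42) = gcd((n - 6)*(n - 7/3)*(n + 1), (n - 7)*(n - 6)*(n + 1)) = n^2 - 5*n - 6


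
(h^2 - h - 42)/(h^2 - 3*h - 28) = (h + 6)/(h + 4)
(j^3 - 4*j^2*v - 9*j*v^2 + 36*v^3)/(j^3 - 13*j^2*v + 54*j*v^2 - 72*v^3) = (-j - 3*v)/(-j + 6*v)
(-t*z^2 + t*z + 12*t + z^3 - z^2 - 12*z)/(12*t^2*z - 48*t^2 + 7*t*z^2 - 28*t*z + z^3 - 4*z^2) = (-t*z - 3*t + z^2 + 3*z)/(12*t^2 + 7*t*z + z^2)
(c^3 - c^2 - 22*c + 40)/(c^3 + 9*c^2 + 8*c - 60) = (c - 4)/(c + 6)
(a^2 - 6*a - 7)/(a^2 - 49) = (a + 1)/(a + 7)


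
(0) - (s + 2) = -s - 2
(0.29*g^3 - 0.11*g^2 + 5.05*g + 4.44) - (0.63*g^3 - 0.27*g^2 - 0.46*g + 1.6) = -0.34*g^3 + 0.16*g^2 + 5.51*g + 2.84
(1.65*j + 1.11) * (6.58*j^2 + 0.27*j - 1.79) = 10.857*j^3 + 7.7493*j^2 - 2.6538*j - 1.9869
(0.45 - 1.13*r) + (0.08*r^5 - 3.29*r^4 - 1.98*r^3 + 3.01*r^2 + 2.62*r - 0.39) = 0.08*r^5 - 3.29*r^4 - 1.98*r^3 + 3.01*r^2 + 1.49*r + 0.06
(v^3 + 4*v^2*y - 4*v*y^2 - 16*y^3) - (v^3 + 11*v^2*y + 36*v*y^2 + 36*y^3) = -7*v^2*y - 40*v*y^2 - 52*y^3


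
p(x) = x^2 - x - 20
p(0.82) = -20.15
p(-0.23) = -19.72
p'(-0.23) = -1.46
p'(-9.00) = -19.00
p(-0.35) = -19.53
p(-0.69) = -18.83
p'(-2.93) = -6.86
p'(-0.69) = -2.38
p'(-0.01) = -1.02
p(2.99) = -14.05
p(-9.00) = 70.00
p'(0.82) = 0.64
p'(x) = 2*x - 1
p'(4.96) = 8.92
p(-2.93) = -8.49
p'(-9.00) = -19.00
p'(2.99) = 4.98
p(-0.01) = -19.99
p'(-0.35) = -1.70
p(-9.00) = 70.00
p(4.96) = -0.36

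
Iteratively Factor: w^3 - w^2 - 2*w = (w + 1)*(w^2 - 2*w) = (w - 2)*(w + 1)*(w)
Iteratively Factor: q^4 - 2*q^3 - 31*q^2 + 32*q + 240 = (q + 4)*(q^3 - 6*q^2 - 7*q + 60) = (q - 4)*(q + 4)*(q^2 - 2*q - 15) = (q - 4)*(q + 3)*(q + 4)*(q - 5)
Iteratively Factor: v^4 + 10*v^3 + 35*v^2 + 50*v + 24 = (v + 4)*(v^3 + 6*v^2 + 11*v + 6) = (v + 3)*(v + 4)*(v^2 + 3*v + 2) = (v + 2)*(v + 3)*(v + 4)*(v + 1)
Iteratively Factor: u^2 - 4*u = (u)*(u - 4)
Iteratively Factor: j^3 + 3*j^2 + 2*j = (j + 2)*(j^2 + j) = j*(j + 2)*(j + 1)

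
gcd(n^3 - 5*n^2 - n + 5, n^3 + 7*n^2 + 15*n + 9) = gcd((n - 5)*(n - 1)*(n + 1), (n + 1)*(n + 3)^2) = n + 1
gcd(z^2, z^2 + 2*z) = z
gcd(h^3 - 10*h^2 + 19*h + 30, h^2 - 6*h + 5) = h - 5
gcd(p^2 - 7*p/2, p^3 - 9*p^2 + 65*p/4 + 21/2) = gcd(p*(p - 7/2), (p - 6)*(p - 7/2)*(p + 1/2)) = p - 7/2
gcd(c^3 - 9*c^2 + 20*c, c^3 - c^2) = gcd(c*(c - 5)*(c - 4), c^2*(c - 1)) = c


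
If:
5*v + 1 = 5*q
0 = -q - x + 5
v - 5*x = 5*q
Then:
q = 126/5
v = 25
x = -101/5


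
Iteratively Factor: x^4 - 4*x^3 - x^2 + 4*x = (x - 4)*(x^3 - x) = x*(x - 4)*(x^2 - 1) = x*(x - 4)*(x + 1)*(x - 1)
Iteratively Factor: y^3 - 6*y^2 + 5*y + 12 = (y - 3)*(y^2 - 3*y - 4) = (y - 3)*(y + 1)*(y - 4)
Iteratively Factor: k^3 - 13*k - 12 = (k - 4)*(k^2 + 4*k + 3) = (k - 4)*(k + 1)*(k + 3)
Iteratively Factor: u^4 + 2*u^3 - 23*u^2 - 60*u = (u - 5)*(u^3 + 7*u^2 + 12*u) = u*(u - 5)*(u^2 + 7*u + 12) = u*(u - 5)*(u + 4)*(u + 3)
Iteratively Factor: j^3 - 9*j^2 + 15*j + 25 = (j - 5)*(j^2 - 4*j - 5) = (j - 5)^2*(j + 1)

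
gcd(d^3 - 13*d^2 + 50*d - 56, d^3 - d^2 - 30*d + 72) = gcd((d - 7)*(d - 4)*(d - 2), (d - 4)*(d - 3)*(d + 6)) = d - 4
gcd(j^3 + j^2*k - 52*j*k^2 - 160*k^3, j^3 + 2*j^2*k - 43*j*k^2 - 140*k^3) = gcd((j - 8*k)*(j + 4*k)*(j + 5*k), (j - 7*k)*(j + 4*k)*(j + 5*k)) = j^2 + 9*j*k + 20*k^2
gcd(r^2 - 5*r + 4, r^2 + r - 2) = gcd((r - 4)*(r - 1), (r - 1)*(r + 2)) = r - 1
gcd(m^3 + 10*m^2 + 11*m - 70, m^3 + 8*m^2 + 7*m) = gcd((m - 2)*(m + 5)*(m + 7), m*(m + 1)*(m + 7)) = m + 7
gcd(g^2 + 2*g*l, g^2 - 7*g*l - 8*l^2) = 1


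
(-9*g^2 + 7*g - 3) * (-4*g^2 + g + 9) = 36*g^4 - 37*g^3 - 62*g^2 + 60*g - 27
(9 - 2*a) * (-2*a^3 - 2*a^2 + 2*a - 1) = 4*a^4 - 14*a^3 - 22*a^2 + 20*a - 9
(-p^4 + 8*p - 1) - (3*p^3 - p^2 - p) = -p^4 - 3*p^3 + p^2 + 9*p - 1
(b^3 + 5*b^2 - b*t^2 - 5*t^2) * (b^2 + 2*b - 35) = b^5 + 7*b^4 - b^3*t^2 - 25*b^3 - 7*b^2*t^2 - 175*b^2 + 25*b*t^2 + 175*t^2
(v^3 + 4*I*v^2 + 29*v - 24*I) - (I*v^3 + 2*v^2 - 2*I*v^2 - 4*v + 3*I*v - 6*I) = v^3 - I*v^3 - 2*v^2 + 6*I*v^2 + 33*v - 3*I*v - 18*I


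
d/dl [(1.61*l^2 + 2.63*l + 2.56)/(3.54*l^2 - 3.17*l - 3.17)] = (-14.4139*l^2 - 28.3322*l - 0.2219)/(12.5316*l^4 - 22.4436*l^3 - 12.3947*l^2 + 20.0978*l + 10.0489)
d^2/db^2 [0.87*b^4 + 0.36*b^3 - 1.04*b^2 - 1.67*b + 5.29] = 10.44*b^2 + 2.16*b - 2.08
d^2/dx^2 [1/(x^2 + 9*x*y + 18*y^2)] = 2*(-x^2 - 9*x*y - 18*y^2 + (2*x + 9*y)^2)/(x^2 + 9*x*y + 18*y^2)^3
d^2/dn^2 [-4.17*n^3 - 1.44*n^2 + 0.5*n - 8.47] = -25.02*n - 2.88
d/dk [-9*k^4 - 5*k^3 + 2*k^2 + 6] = k*(-36*k^2 - 15*k + 4)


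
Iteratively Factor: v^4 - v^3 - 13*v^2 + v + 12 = (v + 3)*(v^3 - 4*v^2 - v + 4) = (v - 4)*(v + 3)*(v^2 - 1) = (v - 4)*(v + 1)*(v + 3)*(v - 1)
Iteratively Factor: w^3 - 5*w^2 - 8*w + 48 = (w - 4)*(w^2 - w - 12) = (w - 4)*(w + 3)*(w - 4)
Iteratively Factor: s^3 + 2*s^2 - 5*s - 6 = (s + 3)*(s^2 - s - 2) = (s - 2)*(s + 3)*(s + 1)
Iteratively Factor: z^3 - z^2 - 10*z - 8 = (z + 2)*(z^2 - 3*z - 4) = (z + 1)*(z + 2)*(z - 4)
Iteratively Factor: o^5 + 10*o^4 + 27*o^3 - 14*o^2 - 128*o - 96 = (o + 1)*(o^4 + 9*o^3 + 18*o^2 - 32*o - 96) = (o + 1)*(o + 4)*(o^3 + 5*o^2 - 2*o - 24) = (o - 2)*(o + 1)*(o + 4)*(o^2 + 7*o + 12) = (o - 2)*(o + 1)*(o + 3)*(o + 4)*(o + 4)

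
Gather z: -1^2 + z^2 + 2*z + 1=z^2 + 2*z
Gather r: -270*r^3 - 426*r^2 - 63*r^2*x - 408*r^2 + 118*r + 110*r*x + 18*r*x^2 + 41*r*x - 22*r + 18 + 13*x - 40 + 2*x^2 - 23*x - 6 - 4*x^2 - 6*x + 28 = -270*r^3 + r^2*(-63*x - 834) + r*(18*x^2 + 151*x + 96) - 2*x^2 - 16*x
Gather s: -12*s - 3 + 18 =15 - 12*s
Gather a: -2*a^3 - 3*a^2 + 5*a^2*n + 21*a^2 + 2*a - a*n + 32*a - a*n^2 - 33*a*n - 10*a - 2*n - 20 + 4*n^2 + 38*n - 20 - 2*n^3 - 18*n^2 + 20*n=-2*a^3 + a^2*(5*n + 18) + a*(-n^2 - 34*n + 24) - 2*n^3 - 14*n^2 + 56*n - 40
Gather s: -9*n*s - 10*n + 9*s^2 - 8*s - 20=-10*n + 9*s^2 + s*(-9*n - 8) - 20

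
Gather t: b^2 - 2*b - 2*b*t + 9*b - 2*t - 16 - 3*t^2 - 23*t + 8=b^2 + 7*b - 3*t^2 + t*(-2*b - 25) - 8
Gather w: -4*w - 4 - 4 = -4*w - 8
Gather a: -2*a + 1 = 1 - 2*a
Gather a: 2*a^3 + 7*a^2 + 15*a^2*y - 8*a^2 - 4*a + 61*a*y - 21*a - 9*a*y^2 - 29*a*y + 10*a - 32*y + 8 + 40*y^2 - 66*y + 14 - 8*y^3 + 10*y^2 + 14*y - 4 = 2*a^3 + a^2*(15*y - 1) + a*(-9*y^2 + 32*y - 15) - 8*y^3 + 50*y^2 - 84*y + 18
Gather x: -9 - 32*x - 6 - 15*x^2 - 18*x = -15*x^2 - 50*x - 15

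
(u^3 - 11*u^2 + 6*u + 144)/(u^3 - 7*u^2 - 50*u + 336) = (u + 3)/(u + 7)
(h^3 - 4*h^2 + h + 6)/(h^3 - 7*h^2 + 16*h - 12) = (h + 1)/(h - 2)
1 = 1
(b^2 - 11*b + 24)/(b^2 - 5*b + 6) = (b - 8)/(b - 2)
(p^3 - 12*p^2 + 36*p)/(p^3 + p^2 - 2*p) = (p^2 - 12*p + 36)/(p^2 + p - 2)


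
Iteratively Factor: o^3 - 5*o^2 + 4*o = (o)*(o^2 - 5*o + 4) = o*(o - 1)*(o - 4)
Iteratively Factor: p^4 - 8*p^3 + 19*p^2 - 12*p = (p - 3)*(p^3 - 5*p^2 + 4*p) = (p - 3)*(p - 1)*(p^2 - 4*p) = (p - 4)*(p - 3)*(p - 1)*(p)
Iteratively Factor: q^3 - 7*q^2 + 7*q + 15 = (q - 5)*(q^2 - 2*q - 3) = (q - 5)*(q - 3)*(q + 1)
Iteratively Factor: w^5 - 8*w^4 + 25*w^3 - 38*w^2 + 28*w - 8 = (w - 1)*(w^4 - 7*w^3 + 18*w^2 - 20*w + 8) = (w - 1)^2*(w^3 - 6*w^2 + 12*w - 8) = (w - 2)*(w - 1)^2*(w^2 - 4*w + 4) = (w - 2)^2*(w - 1)^2*(w - 2)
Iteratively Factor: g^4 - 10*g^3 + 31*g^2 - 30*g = (g - 5)*(g^3 - 5*g^2 + 6*g) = (g - 5)*(g - 2)*(g^2 - 3*g) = g*(g - 5)*(g - 2)*(g - 3)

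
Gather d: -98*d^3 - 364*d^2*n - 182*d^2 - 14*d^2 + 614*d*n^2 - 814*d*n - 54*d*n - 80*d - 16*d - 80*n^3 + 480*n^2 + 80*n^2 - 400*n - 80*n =-98*d^3 + d^2*(-364*n - 196) + d*(614*n^2 - 868*n - 96) - 80*n^3 + 560*n^2 - 480*n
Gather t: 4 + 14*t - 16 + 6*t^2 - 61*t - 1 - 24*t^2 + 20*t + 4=-18*t^2 - 27*t - 9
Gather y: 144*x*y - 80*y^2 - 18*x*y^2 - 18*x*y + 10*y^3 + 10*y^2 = 126*x*y + 10*y^3 + y^2*(-18*x - 70)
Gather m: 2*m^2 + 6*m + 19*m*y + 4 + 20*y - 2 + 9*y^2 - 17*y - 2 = 2*m^2 + m*(19*y + 6) + 9*y^2 + 3*y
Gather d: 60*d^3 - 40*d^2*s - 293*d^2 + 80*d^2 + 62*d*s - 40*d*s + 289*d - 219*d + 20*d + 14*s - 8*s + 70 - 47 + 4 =60*d^3 + d^2*(-40*s - 213) + d*(22*s + 90) + 6*s + 27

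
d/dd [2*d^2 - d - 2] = 4*d - 1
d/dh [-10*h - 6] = -10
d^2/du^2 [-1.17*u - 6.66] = 0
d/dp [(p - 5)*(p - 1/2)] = 2*p - 11/2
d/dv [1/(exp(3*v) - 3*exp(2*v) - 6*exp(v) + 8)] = 3*(-exp(2*v) + 2*exp(v) + 2)*exp(v)/(exp(3*v) - 3*exp(2*v) - 6*exp(v) + 8)^2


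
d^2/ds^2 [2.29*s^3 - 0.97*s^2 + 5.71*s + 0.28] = 13.74*s - 1.94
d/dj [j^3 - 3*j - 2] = 3*j^2 - 3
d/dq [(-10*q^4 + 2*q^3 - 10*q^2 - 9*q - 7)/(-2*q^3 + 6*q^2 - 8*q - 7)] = (20*q^6 - 120*q^5 + 232*q^4 + 212*q^3 + 50*q^2 + 224*q + 7)/(4*q^6 - 24*q^5 + 68*q^4 - 68*q^3 - 20*q^2 + 112*q + 49)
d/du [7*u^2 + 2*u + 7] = 14*u + 2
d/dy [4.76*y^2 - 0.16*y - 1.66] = 9.52*y - 0.16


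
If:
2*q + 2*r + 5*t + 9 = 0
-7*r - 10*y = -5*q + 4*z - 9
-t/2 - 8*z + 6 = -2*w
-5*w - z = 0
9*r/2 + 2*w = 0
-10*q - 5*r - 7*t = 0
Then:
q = 5865/3397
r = 261/3397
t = -8565/3397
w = -2349/13588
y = 23163/16985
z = 11745/13588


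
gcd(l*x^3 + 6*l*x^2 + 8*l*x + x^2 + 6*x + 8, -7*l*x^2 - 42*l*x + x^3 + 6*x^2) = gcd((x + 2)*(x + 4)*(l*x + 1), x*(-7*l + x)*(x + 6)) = 1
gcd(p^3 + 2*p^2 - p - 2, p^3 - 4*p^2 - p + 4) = p^2 - 1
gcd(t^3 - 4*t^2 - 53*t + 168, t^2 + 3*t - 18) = t - 3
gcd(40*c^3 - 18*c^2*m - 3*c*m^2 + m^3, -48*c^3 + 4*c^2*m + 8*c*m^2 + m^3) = 8*c^2 - 2*c*m - m^2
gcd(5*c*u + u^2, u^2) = u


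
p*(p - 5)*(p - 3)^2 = p^4 - 11*p^3 + 39*p^2 - 45*p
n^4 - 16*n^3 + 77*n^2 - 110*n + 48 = (n - 8)*(n - 6)*(n - 1)^2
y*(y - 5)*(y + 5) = y^3 - 25*y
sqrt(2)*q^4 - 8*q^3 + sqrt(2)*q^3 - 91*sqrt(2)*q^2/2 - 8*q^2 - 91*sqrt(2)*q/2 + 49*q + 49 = (q - 7*sqrt(2))*(q - sqrt(2)/2)*(q + 7*sqrt(2)/2)*(sqrt(2)*q + sqrt(2))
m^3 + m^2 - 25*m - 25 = (m - 5)*(m + 1)*(m + 5)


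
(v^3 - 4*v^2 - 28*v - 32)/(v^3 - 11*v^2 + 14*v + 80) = (v + 2)/(v - 5)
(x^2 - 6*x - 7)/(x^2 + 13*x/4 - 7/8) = 8*(x^2 - 6*x - 7)/(8*x^2 + 26*x - 7)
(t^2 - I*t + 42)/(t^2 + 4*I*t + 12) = (t - 7*I)/(t - 2*I)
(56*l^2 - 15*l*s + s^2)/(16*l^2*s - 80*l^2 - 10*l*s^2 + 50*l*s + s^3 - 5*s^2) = (-7*l + s)/(-2*l*s + 10*l + s^2 - 5*s)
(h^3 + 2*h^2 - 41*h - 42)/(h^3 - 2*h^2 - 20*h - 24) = (h^2 + 8*h + 7)/(h^2 + 4*h + 4)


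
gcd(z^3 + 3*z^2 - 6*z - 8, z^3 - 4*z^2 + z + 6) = z^2 - z - 2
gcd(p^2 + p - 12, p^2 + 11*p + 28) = p + 4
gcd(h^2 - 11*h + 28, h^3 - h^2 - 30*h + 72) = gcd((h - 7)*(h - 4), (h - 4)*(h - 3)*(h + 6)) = h - 4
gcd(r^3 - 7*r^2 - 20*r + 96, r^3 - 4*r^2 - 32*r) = r^2 - 4*r - 32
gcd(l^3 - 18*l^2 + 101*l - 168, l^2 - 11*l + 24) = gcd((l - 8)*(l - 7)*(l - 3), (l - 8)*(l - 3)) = l^2 - 11*l + 24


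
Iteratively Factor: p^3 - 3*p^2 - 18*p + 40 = (p - 5)*(p^2 + 2*p - 8) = (p - 5)*(p - 2)*(p + 4)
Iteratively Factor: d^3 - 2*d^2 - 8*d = (d - 4)*(d^2 + 2*d) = d*(d - 4)*(d + 2)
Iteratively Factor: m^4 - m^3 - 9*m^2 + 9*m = (m - 1)*(m^3 - 9*m) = (m - 1)*(m + 3)*(m^2 - 3*m) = (m - 3)*(m - 1)*(m + 3)*(m)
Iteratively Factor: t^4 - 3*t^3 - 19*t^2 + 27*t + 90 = (t + 3)*(t^3 - 6*t^2 - t + 30) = (t + 2)*(t + 3)*(t^2 - 8*t + 15) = (t - 3)*(t + 2)*(t + 3)*(t - 5)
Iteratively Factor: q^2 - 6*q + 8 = (q - 2)*(q - 4)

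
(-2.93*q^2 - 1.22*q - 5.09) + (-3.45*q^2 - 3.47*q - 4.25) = -6.38*q^2 - 4.69*q - 9.34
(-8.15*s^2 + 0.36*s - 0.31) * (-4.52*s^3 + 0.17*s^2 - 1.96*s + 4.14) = 36.838*s^5 - 3.0127*s^4 + 17.4364*s^3 - 34.4993*s^2 + 2.098*s - 1.2834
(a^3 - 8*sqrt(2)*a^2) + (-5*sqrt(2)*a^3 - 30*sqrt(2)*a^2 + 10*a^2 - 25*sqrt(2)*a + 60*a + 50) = -5*sqrt(2)*a^3 + a^3 - 38*sqrt(2)*a^2 + 10*a^2 - 25*sqrt(2)*a + 60*a + 50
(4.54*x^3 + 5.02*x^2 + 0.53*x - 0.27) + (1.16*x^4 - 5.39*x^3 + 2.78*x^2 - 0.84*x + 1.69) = 1.16*x^4 - 0.85*x^3 + 7.8*x^2 - 0.31*x + 1.42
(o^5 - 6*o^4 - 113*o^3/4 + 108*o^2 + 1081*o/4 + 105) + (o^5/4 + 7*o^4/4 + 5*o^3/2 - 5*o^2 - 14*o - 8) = 5*o^5/4 - 17*o^4/4 - 103*o^3/4 + 103*o^2 + 1025*o/4 + 97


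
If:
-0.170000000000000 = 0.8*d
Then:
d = -0.21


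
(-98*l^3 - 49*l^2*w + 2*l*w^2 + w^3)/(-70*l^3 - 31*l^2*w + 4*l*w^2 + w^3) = (-7*l + w)/(-5*l + w)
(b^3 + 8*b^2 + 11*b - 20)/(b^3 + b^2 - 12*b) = (b^2 + 4*b - 5)/(b*(b - 3))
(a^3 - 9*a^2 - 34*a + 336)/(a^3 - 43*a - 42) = (a - 8)/(a + 1)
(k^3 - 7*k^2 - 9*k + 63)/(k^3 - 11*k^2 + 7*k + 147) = (k - 3)/(k - 7)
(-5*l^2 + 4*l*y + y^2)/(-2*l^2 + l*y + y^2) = (5*l + y)/(2*l + y)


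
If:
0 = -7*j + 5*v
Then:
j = 5*v/7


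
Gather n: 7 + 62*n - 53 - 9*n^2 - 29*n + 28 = -9*n^2 + 33*n - 18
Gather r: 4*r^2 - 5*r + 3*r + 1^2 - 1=4*r^2 - 2*r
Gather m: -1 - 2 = -3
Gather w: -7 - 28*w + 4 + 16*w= -12*w - 3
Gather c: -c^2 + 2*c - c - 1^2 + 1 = -c^2 + c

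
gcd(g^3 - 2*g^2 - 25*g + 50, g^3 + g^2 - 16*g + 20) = g^2 + 3*g - 10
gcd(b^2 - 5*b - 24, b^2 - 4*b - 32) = b - 8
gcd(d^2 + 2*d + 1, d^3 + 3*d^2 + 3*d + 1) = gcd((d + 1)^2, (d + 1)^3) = d^2 + 2*d + 1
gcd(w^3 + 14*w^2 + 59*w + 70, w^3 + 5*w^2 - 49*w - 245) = w^2 + 12*w + 35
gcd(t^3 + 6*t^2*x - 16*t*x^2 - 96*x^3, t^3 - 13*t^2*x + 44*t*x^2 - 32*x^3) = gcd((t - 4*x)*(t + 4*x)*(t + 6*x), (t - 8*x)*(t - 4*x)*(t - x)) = -t + 4*x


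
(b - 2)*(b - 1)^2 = b^3 - 4*b^2 + 5*b - 2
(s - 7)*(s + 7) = s^2 - 49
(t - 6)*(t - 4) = t^2 - 10*t + 24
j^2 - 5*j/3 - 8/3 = (j - 8/3)*(j + 1)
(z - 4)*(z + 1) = z^2 - 3*z - 4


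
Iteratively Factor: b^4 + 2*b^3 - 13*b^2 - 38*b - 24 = (b + 3)*(b^3 - b^2 - 10*b - 8) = (b - 4)*(b + 3)*(b^2 + 3*b + 2) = (b - 4)*(b + 1)*(b + 3)*(b + 2)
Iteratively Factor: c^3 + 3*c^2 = (c)*(c^2 + 3*c) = c*(c + 3)*(c)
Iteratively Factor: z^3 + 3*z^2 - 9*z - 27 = (z + 3)*(z^2 - 9) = (z + 3)^2*(z - 3)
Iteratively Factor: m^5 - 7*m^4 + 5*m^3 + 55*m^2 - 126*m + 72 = (m - 2)*(m^4 - 5*m^3 - 5*m^2 + 45*m - 36) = (m - 3)*(m - 2)*(m^3 - 2*m^2 - 11*m + 12) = (m - 3)*(m - 2)*(m + 3)*(m^2 - 5*m + 4) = (m - 4)*(m - 3)*(m - 2)*(m + 3)*(m - 1)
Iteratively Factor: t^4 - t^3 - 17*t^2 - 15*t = (t - 5)*(t^3 + 4*t^2 + 3*t) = (t - 5)*(t + 1)*(t^2 + 3*t) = t*(t - 5)*(t + 1)*(t + 3)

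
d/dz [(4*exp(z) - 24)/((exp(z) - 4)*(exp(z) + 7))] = 4*(-exp(2*z) + 12*exp(z) - 10)*exp(z)/(exp(4*z) + 6*exp(3*z) - 47*exp(2*z) - 168*exp(z) + 784)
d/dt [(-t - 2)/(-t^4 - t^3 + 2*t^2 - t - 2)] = t*(2 - 3*t)/(t^6 - 2*t^5 + t^4 + 2*t^3 - 2*t^2 + 1)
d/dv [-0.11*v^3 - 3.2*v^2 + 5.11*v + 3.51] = -0.33*v^2 - 6.4*v + 5.11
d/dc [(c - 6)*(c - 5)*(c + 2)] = 3*c^2 - 18*c + 8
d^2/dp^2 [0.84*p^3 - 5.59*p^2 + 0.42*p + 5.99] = 5.04*p - 11.18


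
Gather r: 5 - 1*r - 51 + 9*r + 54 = 8*r + 8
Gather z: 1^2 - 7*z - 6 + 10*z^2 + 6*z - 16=10*z^2 - z - 21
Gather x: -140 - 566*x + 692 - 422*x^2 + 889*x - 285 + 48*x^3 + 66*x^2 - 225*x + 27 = 48*x^3 - 356*x^2 + 98*x + 294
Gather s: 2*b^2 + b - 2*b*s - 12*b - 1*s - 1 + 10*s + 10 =2*b^2 - 11*b + s*(9 - 2*b) + 9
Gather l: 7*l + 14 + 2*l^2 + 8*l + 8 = 2*l^2 + 15*l + 22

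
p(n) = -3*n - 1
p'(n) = -3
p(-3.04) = 8.12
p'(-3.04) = -3.00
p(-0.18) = -0.46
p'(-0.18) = -3.00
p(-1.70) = 4.10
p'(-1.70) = -3.00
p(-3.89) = 10.67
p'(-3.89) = -3.00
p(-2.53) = 6.59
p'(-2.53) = -3.00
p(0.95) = -3.85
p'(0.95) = -3.00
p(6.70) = -21.10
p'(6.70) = -3.00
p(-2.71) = 7.13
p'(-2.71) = -3.00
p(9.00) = -28.00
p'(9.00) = -3.00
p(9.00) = -28.00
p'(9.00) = -3.00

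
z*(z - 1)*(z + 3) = z^3 + 2*z^2 - 3*z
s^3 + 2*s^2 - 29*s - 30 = (s - 5)*(s + 1)*(s + 6)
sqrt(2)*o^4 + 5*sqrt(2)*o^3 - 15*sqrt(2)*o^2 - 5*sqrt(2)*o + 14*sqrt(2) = (o - 2)*(o - 1)*(o + 7)*(sqrt(2)*o + sqrt(2))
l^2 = l^2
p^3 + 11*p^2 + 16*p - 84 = (p - 2)*(p + 6)*(p + 7)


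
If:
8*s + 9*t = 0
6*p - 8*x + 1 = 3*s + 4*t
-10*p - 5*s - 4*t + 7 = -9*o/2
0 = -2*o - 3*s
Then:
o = 432*x/157 - 1404/785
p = 236*x/157 - 87/314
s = 936/785 - 288*x/157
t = 256*x/157 - 832/785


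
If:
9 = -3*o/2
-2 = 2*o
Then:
No Solution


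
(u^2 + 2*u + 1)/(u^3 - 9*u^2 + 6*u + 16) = (u + 1)/(u^2 - 10*u + 16)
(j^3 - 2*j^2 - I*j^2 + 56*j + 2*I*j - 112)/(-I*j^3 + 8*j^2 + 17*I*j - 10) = (-j^3 + 2*j^2 + I*j^2 - 56*j - 2*I*j + 112)/(I*j^3 - 8*j^2 - 17*I*j + 10)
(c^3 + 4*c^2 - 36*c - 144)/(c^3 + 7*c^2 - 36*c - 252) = (c + 4)/(c + 7)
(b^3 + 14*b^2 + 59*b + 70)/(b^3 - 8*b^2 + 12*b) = (b^3 + 14*b^2 + 59*b + 70)/(b*(b^2 - 8*b + 12))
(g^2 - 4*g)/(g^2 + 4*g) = (g - 4)/(g + 4)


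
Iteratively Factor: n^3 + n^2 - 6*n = (n + 3)*(n^2 - 2*n) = (n - 2)*(n + 3)*(n)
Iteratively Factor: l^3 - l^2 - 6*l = (l)*(l^2 - l - 6) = l*(l - 3)*(l + 2)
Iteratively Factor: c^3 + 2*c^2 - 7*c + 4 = (c - 1)*(c^2 + 3*c - 4) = (c - 1)*(c + 4)*(c - 1)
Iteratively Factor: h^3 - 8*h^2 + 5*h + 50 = (h - 5)*(h^2 - 3*h - 10) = (h - 5)*(h + 2)*(h - 5)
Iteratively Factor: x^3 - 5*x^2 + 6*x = (x - 2)*(x^2 - 3*x) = (x - 3)*(x - 2)*(x)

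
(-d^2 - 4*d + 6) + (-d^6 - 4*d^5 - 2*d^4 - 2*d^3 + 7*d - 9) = -d^6 - 4*d^5 - 2*d^4 - 2*d^3 - d^2 + 3*d - 3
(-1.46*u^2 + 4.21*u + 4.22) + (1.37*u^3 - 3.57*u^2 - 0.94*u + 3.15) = 1.37*u^3 - 5.03*u^2 + 3.27*u + 7.37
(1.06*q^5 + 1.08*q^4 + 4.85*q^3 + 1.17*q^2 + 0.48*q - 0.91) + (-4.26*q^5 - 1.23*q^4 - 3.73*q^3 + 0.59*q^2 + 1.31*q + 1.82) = -3.2*q^5 - 0.15*q^4 + 1.12*q^3 + 1.76*q^2 + 1.79*q + 0.91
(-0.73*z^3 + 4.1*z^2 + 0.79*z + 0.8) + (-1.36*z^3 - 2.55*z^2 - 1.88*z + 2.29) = -2.09*z^3 + 1.55*z^2 - 1.09*z + 3.09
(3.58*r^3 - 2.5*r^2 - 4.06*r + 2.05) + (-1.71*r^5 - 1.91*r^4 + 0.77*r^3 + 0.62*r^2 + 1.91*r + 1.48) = -1.71*r^5 - 1.91*r^4 + 4.35*r^3 - 1.88*r^2 - 2.15*r + 3.53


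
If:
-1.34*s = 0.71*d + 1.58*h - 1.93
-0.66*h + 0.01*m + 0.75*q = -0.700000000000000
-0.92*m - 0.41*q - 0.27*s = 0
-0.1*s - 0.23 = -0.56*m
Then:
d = 0.785254394065799*s + 2.67479730563722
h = 0.0195531094921339 - 1.20096874670045*s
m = 0.178571428571429*s + 0.410714285714286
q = -1.05923344947735*s - 0.921602787456446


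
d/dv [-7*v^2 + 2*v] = 2 - 14*v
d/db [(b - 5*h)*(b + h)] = 2*b - 4*h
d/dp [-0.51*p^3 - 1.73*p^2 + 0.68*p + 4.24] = -1.53*p^2 - 3.46*p + 0.68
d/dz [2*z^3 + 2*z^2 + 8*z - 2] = 6*z^2 + 4*z + 8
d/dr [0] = 0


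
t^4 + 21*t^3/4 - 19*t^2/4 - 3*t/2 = t*(t - 1)*(t + 1/4)*(t + 6)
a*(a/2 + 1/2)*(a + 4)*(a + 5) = a^4/2 + 5*a^3 + 29*a^2/2 + 10*a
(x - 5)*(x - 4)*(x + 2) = x^3 - 7*x^2 + 2*x + 40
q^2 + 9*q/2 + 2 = (q + 1/2)*(q + 4)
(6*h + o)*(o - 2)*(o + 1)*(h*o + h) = 6*h^2*o^3 - 18*h^2*o - 12*h^2 + h*o^4 - 3*h*o^2 - 2*h*o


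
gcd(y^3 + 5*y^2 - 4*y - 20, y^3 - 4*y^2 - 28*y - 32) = y + 2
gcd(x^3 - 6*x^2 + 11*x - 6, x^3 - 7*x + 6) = x^2 - 3*x + 2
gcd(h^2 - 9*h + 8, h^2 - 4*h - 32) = h - 8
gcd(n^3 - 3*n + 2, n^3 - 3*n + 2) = n^3 - 3*n + 2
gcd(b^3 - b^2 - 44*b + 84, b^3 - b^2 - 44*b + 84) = b^3 - b^2 - 44*b + 84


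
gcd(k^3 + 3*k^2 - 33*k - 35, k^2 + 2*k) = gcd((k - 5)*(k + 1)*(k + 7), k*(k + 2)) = 1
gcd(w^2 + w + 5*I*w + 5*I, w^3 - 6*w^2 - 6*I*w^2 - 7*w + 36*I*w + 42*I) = w + 1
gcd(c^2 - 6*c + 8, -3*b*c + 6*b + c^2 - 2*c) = c - 2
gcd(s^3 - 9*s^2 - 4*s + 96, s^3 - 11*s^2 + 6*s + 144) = s^2 - 5*s - 24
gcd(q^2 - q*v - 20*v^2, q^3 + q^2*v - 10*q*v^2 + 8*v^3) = q + 4*v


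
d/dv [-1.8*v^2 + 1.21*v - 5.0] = 1.21 - 3.6*v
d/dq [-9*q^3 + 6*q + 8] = 6 - 27*q^2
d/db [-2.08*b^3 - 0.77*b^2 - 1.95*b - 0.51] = -6.24*b^2 - 1.54*b - 1.95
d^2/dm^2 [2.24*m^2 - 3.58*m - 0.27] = 4.48000000000000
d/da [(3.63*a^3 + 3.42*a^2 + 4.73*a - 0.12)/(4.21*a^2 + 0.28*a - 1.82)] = (15.2823*a^4 + 2.0328*a^3 - 38.7755*a^2 - 11.4384*a - 8.575)/(17.7241*a^4 + 2.3576*a^3 - 15.246*a^2 - 1.0192*a + 3.3124)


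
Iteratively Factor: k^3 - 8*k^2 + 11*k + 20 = (k + 1)*(k^2 - 9*k + 20) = (k - 4)*(k + 1)*(k - 5)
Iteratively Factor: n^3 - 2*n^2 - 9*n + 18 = (n - 3)*(n^2 + n - 6) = (n - 3)*(n + 3)*(n - 2)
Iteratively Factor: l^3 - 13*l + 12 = (l - 1)*(l^2 + l - 12) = (l - 1)*(l + 4)*(l - 3)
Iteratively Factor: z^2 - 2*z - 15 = (z - 5)*(z + 3)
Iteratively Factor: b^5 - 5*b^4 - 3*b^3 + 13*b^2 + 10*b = (b - 5)*(b^4 - 3*b^2 - 2*b) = (b - 5)*(b + 1)*(b^3 - b^2 - 2*b) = (b - 5)*(b + 1)^2*(b^2 - 2*b) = b*(b - 5)*(b + 1)^2*(b - 2)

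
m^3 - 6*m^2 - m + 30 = (m - 5)*(m - 3)*(m + 2)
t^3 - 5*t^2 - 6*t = t*(t - 6)*(t + 1)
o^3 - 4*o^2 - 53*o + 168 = (o - 8)*(o - 3)*(o + 7)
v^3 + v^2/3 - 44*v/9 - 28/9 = (v - 7/3)*(v + 2/3)*(v + 2)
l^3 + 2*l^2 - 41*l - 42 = (l - 6)*(l + 1)*(l + 7)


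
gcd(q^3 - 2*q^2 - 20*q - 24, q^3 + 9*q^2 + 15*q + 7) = 1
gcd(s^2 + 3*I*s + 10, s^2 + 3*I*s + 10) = s^2 + 3*I*s + 10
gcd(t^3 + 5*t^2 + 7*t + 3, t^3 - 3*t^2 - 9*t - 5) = t^2 + 2*t + 1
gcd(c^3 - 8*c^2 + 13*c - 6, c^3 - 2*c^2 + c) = c^2 - 2*c + 1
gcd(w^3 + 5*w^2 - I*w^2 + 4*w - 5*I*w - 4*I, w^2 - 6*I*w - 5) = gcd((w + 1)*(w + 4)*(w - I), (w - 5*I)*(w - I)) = w - I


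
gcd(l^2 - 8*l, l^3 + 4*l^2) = l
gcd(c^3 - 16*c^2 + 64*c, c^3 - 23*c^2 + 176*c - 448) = c^2 - 16*c + 64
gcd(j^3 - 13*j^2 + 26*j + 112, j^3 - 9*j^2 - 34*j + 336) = j^2 - 15*j + 56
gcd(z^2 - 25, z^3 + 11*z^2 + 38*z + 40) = z + 5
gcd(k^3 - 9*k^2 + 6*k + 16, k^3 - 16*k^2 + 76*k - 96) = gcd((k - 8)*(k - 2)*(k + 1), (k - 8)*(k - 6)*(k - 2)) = k^2 - 10*k + 16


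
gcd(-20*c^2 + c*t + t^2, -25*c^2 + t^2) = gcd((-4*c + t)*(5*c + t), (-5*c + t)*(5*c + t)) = 5*c + t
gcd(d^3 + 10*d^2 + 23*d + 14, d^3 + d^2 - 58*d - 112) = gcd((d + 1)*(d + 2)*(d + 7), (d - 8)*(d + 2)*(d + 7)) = d^2 + 9*d + 14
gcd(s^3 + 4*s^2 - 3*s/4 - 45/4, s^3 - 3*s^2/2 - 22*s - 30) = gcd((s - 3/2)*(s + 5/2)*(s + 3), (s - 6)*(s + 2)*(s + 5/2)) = s + 5/2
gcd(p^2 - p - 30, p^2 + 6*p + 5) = p + 5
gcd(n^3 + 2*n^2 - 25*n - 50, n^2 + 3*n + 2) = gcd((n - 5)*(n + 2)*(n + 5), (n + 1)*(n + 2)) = n + 2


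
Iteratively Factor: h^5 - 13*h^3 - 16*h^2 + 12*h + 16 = (h + 2)*(h^4 - 2*h^3 - 9*h^2 + 2*h + 8) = (h - 1)*(h + 2)*(h^3 - h^2 - 10*h - 8) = (h - 1)*(h + 1)*(h + 2)*(h^2 - 2*h - 8) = (h - 4)*(h - 1)*(h + 1)*(h + 2)*(h + 2)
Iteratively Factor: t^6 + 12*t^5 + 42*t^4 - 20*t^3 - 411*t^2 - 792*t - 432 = (t + 1)*(t^5 + 11*t^4 + 31*t^3 - 51*t^2 - 360*t - 432) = (t - 3)*(t + 1)*(t^4 + 14*t^3 + 73*t^2 + 168*t + 144) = (t - 3)*(t + 1)*(t + 3)*(t^3 + 11*t^2 + 40*t + 48) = (t - 3)*(t + 1)*(t + 3)*(t + 4)*(t^2 + 7*t + 12) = (t - 3)*(t + 1)*(t + 3)^2*(t + 4)*(t + 4)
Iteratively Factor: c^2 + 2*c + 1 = (c + 1)*(c + 1)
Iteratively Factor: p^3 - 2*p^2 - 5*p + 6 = (p - 3)*(p^2 + p - 2) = (p - 3)*(p + 2)*(p - 1)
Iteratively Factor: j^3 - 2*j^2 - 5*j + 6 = (j + 2)*(j^2 - 4*j + 3) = (j - 1)*(j + 2)*(j - 3)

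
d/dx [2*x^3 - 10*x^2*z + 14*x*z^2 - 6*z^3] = 6*x^2 - 20*x*z + 14*z^2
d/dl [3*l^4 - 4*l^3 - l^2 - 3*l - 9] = 12*l^3 - 12*l^2 - 2*l - 3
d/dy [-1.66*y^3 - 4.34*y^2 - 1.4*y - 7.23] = -4.98*y^2 - 8.68*y - 1.4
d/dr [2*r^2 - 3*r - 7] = 4*r - 3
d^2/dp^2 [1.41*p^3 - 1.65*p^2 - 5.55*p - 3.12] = 8.46*p - 3.3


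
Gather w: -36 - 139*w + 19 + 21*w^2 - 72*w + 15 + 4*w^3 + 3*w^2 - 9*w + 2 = 4*w^3 + 24*w^2 - 220*w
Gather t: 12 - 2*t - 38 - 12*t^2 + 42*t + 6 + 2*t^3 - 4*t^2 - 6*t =2*t^3 - 16*t^2 + 34*t - 20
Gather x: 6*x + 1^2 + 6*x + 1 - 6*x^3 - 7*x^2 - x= -6*x^3 - 7*x^2 + 11*x + 2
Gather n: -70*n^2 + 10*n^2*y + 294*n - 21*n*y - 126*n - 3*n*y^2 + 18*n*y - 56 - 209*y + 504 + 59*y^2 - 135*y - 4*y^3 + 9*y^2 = n^2*(10*y - 70) + n*(-3*y^2 - 3*y + 168) - 4*y^3 + 68*y^2 - 344*y + 448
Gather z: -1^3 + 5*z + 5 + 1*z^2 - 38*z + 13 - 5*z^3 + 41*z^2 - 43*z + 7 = -5*z^3 + 42*z^2 - 76*z + 24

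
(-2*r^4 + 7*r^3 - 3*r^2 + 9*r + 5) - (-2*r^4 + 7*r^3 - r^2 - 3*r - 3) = -2*r^2 + 12*r + 8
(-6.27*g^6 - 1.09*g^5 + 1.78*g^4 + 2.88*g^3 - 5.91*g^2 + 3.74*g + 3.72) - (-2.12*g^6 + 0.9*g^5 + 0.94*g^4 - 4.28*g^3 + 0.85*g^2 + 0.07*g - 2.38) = -4.15*g^6 - 1.99*g^5 + 0.84*g^4 + 7.16*g^3 - 6.76*g^2 + 3.67*g + 6.1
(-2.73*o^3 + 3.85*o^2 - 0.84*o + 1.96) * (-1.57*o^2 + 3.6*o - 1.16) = 4.2861*o^5 - 15.8725*o^4 + 18.3456*o^3 - 10.5672*o^2 + 8.0304*o - 2.2736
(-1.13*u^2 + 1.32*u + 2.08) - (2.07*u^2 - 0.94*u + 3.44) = -3.2*u^2 + 2.26*u - 1.36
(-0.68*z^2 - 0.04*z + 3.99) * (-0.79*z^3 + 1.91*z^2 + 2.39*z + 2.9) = 0.5372*z^5 - 1.2672*z^4 - 4.8537*z^3 + 5.5533*z^2 + 9.4201*z + 11.571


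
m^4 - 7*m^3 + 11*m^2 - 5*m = m*(m - 5)*(m - 1)^2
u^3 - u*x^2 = u*(u - x)*(u + x)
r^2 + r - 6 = (r - 2)*(r + 3)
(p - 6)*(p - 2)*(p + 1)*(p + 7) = p^4 - 45*p^2 + 40*p + 84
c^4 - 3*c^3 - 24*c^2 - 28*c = c*(c - 7)*(c + 2)^2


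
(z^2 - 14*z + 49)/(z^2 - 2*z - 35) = (z - 7)/(z + 5)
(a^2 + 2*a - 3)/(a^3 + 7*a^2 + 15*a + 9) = (a - 1)/(a^2 + 4*a + 3)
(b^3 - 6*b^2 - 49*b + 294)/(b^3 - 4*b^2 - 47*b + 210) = (b - 7)/(b - 5)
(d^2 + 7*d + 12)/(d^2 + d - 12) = (d + 3)/(d - 3)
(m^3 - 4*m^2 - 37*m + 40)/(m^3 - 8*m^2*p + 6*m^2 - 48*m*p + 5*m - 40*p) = (-m^2 + 9*m - 8)/(-m^2 + 8*m*p - m + 8*p)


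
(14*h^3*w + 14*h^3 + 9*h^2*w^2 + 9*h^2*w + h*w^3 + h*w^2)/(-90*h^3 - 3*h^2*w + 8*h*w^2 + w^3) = h*(14*h^2*w + 14*h^2 + 9*h*w^2 + 9*h*w + w^3 + w^2)/(-90*h^3 - 3*h^2*w + 8*h*w^2 + w^3)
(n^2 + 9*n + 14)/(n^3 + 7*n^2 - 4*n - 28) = 1/(n - 2)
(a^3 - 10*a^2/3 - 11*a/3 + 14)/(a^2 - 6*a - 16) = (a^2 - 16*a/3 + 7)/(a - 8)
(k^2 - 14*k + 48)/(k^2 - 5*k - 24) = (k - 6)/(k + 3)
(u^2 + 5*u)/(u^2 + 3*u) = (u + 5)/(u + 3)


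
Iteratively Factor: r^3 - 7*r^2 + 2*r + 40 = (r - 4)*(r^2 - 3*r - 10) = (r - 4)*(r + 2)*(r - 5)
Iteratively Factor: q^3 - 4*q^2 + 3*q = (q - 1)*(q^2 - 3*q) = q*(q - 1)*(q - 3)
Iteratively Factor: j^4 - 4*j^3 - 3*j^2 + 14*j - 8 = (j + 2)*(j^3 - 6*j^2 + 9*j - 4) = (j - 4)*(j + 2)*(j^2 - 2*j + 1) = (j - 4)*(j - 1)*(j + 2)*(j - 1)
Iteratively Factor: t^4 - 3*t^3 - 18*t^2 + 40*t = (t - 5)*(t^3 + 2*t^2 - 8*t) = (t - 5)*(t + 4)*(t^2 - 2*t) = (t - 5)*(t - 2)*(t + 4)*(t)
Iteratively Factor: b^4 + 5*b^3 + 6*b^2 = (b + 3)*(b^3 + 2*b^2) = b*(b + 3)*(b^2 + 2*b) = b^2*(b + 3)*(b + 2)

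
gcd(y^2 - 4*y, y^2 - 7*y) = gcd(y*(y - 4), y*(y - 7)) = y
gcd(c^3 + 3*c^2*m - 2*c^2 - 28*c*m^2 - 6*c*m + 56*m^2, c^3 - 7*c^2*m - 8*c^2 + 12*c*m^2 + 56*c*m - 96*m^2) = c - 4*m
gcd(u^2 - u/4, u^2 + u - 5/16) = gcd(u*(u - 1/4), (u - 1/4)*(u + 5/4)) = u - 1/4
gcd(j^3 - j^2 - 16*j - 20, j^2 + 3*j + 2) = j + 2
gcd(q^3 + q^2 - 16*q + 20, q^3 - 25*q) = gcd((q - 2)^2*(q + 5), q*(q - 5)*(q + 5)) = q + 5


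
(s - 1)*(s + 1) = s^2 - 1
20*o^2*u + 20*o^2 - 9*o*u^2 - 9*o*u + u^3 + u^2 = (-5*o + u)*(-4*o + u)*(u + 1)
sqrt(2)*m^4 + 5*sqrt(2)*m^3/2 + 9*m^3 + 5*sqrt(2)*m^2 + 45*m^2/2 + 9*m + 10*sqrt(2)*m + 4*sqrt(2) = (m + 2)*(m + sqrt(2)/2)*(m + 4*sqrt(2))*(sqrt(2)*m + sqrt(2)/2)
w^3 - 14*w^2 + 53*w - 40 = (w - 8)*(w - 5)*(w - 1)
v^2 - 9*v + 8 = (v - 8)*(v - 1)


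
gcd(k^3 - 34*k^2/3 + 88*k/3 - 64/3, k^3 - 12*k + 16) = k - 2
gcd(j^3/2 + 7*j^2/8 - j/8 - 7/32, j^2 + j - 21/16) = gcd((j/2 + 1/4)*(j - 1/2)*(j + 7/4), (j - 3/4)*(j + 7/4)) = j + 7/4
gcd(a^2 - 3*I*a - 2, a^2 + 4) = a - 2*I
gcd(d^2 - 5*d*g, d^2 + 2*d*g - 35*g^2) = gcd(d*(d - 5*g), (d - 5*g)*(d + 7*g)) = d - 5*g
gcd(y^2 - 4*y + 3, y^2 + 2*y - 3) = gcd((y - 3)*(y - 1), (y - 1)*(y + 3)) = y - 1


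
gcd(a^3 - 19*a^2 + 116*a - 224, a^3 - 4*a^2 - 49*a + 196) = a^2 - 11*a + 28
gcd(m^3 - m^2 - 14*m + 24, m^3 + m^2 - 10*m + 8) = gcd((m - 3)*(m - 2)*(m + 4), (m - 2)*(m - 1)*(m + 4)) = m^2 + 2*m - 8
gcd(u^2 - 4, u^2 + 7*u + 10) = u + 2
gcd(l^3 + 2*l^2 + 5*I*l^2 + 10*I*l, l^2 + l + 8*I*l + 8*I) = 1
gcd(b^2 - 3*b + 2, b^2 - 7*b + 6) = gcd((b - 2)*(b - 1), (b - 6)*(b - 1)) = b - 1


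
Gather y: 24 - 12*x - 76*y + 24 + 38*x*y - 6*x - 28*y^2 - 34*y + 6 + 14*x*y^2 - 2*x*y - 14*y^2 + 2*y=-18*x + y^2*(14*x - 42) + y*(36*x - 108) + 54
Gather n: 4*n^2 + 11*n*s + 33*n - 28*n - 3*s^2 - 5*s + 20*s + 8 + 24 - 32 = 4*n^2 + n*(11*s + 5) - 3*s^2 + 15*s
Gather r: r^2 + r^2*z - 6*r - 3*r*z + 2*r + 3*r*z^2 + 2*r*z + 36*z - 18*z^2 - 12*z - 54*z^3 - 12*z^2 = r^2*(z + 1) + r*(3*z^2 - z - 4) - 54*z^3 - 30*z^2 + 24*z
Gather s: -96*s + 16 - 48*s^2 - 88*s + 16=-48*s^2 - 184*s + 32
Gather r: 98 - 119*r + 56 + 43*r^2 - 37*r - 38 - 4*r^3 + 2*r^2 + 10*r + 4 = -4*r^3 + 45*r^2 - 146*r + 120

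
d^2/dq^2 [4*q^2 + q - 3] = 8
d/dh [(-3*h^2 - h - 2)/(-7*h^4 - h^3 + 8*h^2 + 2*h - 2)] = 2*(-21*h^5 - 12*h^4 - 29*h^3 - 2*h^2 + 22*h + 3)/(49*h^8 + 14*h^7 - 111*h^6 - 44*h^5 + 88*h^4 + 36*h^3 - 28*h^2 - 8*h + 4)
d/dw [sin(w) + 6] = cos(w)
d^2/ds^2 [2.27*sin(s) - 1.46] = -2.27*sin(s)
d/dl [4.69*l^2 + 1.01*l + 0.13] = 9.38*l + 1.01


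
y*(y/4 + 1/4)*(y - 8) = y^3/4 - 7*y^2/4 - 2*y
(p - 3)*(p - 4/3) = p^2 - 13*p/3 + 4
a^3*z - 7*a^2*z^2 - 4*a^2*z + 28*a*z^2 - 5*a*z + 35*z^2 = (a - 5)*(a - 7*z)*(a*z + z)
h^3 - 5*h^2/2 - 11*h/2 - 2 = (h - 4)*(h + 1/2)*(h + 1)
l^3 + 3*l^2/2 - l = l*(l - 1/2)*(l + 2)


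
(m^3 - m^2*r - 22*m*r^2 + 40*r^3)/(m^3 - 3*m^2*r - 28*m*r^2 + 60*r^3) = (-m + 4*r)/(-m + 6*r)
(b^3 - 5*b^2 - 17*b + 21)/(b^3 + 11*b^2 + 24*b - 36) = (b^2 - 4*b - 21)/(b^2 + 12*b + 36)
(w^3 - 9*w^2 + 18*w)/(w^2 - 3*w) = w - 6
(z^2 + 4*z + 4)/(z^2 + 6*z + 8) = (z + 2)/(z + 4)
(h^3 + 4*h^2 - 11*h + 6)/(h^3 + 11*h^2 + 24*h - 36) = (h - 1)/(h + 6)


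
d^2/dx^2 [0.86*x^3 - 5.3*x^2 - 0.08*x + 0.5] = 5.16*x - 10.6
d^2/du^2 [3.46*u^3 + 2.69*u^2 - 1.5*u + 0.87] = 20.76*u + 5.38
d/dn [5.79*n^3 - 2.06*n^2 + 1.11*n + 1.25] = 17.37*n^2 - 4.12*n + 1.11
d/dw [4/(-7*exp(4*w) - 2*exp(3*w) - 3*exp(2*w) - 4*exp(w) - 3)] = (112*exp(3*w) + 24*exp(2*w) + 24*exp(w) + 16)*exp(w)/(7*exp(4*w) + 2*exp(3*w) + 3*exp(2*w) + 4*exp(w) + 3)^2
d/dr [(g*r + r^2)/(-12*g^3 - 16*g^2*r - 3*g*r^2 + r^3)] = (-12*g^2 - r^2)/(144*g^4 + 96*g^3*r - 8*g^2*r^2 - 8*g*r^3 + r^4)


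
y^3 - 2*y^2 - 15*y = y*(y - 5)*(y + 3)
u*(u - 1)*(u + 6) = u^3 + 5*u^2 - 6*u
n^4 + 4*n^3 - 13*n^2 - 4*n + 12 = (n - 2)*(n - 1)*(n + 1)*(n + 6)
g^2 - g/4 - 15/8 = (g - 3/2)*(g + 5/4)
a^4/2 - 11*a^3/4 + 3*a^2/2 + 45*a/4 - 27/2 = (a/2 + 1)*(a - 3)^2*(a - 3/2)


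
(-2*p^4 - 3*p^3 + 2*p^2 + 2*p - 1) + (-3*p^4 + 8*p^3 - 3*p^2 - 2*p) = -5*p^4 + 5*p^3 - p^2 - 1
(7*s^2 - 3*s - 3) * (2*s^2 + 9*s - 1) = 14*s^4 + 57*s^3 - 40*s^2 - 24*s + 3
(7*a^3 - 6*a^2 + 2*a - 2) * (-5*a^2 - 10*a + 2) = -35*a^5 - 40*a^4 + 64*a^3 - 22*a^2 + 24*a - 4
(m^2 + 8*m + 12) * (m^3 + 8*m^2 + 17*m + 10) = m^5 + 16*m^4 + 93*m^3 + 242*m^2 + 284*m + 120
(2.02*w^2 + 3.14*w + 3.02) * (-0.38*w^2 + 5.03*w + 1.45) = -0.7676*w^4 + 8.9674*w^3 + 17.5756*w^2 + 19.7436*w + 4.379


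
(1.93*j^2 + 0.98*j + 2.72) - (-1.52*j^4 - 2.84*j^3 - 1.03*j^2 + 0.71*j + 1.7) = 1.52*j^4 + 2.84*j^3 + 2.96*j^2 + 0.27*j + 1.02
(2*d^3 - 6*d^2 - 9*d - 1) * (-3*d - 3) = -6*d^4 + 12*d^3 + 45*d^2 + 30*d + 3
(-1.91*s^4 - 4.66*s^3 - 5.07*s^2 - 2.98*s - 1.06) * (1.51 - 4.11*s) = 7.8501*s^5 + 16.2685*s^4 + 13.8011*s^3 + 4.5921*s^2 - 0.143199999999999*s - 1.6006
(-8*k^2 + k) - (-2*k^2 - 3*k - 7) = -6*k^2 + 4*k + 7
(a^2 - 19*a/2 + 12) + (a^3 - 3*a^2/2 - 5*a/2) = a^3 - a^2/2 - 12*a + 12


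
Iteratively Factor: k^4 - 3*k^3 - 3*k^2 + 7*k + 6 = (k - 3)*(k^3 - 3*k - 2) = (k - 3)*(k + 1)*(k^2 - k - 2) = (k - 3)*(k + 1)^2*(k - 2)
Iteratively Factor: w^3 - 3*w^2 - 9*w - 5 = (w - 5)*(w^2 + 2*w + 1) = (w - 5)*(w + 1)*(w + 1)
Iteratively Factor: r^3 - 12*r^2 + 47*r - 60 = (r - 5)*(r^2 - 7*r + 12) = (r - 5)*(r - 4)*(r - 3)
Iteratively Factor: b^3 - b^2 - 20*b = (b - 5)*(b^2 + 4*b) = b*(b - 5)*(b + 4)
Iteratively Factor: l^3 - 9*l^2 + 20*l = (l - 5)*(l^2 - 4*l) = l*(l - 5)*(l - 4)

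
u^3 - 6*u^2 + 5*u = u*(u - 5)*(u - 1)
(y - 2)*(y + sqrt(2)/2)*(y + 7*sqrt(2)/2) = y^3 - 2*y^2 + 4*sqrt(2)*y^2 - 8*sqrt(2)*y + 7*y/2 - 7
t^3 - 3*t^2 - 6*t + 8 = (t - 4)*(t - 1)*(t + 2)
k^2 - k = k*(k - 1)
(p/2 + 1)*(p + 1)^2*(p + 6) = p^4/2 + 5*p^3 + 29*p^2/2 + 16*p + 6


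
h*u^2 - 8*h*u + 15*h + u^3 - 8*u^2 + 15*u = (h + u)*(u - 5)*(u - 3)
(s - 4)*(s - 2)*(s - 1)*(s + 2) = s^4 - 5*s^3 + 20*s - 16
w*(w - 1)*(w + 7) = w^3 + 6*w^2 - 7*w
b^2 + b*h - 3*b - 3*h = (b - 3)*(b + h)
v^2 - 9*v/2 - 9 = (v - 6)*(v + 3/2)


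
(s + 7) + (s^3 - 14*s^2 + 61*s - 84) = s^3 - 14*s^2 + 62*s - 77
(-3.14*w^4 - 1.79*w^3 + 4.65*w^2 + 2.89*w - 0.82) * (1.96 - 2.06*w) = 6.4684*w^5 - 2.467*w^4 - 13.0874*w^3 + 3.1606*w^2 + 7.3536*w - 1.6072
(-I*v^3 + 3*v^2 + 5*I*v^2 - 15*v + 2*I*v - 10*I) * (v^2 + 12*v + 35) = -I*v^5 + 3*v^4 - 7*I*v^4 + 21*v^3 + 27*I*v^3 - 75*v^2 + 189*I*v^2 - 525*v - 50*I*v - 350*I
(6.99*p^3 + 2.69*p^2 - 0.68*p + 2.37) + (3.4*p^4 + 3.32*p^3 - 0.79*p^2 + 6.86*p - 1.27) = 3.4*p^4 + 10.31*p^3 + 1.9*p^2 + 6.18*p + 1.1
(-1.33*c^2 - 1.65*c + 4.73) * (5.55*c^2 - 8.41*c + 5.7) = -7.3815*c^4 + 2.0278*c^3 + 32.547*c^2 - 49.1843*c + 26.961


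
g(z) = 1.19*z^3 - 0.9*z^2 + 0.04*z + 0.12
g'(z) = 3.57*z^2 - 1.8*z + 0.04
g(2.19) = 8.39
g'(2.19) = 13.22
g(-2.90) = -36.59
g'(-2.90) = 35.28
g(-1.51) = -6.09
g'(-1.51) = 10.90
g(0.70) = 0.12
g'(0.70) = 0.53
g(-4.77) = -149.70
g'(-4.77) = 89.85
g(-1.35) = -4.50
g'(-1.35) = 8.98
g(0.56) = 0.07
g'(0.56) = 0.15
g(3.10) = 27.05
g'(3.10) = 28.77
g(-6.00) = -289.56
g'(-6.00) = 139.36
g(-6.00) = -289.56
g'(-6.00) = 139.36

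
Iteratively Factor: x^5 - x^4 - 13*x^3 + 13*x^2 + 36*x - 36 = (x - 1)*(x^4 - 13*x^2 + 36) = (x - 2)*(x - 1)*(x^3 + 2*x^2 - 9*x - 18) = (x - 3)*(x - 2)*(x - 1)*(x^2 + 5*x + 6) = (x - 3)*(x - 2)*(x - 1)*(x + 2)*(x + 3)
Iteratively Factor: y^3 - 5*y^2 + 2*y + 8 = (y + 1)*(y^2 - 6*y + 8) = (y - 2)*(y + 1)*(y - 4)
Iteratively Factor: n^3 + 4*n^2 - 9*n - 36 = (n - 3)*(n^2 + 7*n + 12) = (n - 3)*(n + 3)*(n + 4)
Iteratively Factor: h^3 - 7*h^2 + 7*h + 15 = (h - 3)*(h^2 - 4*h - 5) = (h - 5)*(h - 3)*(h + 1)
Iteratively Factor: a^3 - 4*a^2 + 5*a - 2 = (a - 2)*(a^2 - 2*a + 1) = (a - 2)*(a - 1)*(a - 1)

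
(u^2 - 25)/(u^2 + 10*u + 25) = (u - 5)/(u + 5)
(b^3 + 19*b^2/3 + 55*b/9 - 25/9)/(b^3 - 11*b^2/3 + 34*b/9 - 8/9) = (3*b^2 + 20*b + 25)/(3*b^2 - 10*b + 8)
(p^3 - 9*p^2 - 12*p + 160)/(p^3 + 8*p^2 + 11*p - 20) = (p^2 - 13*p + 40)/(p^2 + 4*p - 5)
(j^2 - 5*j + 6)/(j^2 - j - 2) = (j - 3)/(j + 1)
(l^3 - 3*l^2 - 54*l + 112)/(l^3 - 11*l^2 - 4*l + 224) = (l^2 + 5*l - 14)/(l^2 - 3*l - 28)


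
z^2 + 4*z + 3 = (z + 1)*(z + 3)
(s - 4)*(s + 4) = s^2 - 16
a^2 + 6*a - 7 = (a - 1)*(a + 7)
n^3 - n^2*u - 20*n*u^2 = n*(n - 5*u)*(n + 4*u)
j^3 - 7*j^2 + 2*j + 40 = (j - 5)*(j - 4)*(j + 2)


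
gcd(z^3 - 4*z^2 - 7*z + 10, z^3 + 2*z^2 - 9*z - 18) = z + 2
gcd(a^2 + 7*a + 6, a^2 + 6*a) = a + 6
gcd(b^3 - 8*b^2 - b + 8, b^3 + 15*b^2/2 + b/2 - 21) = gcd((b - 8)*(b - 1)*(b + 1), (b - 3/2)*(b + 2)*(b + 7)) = 1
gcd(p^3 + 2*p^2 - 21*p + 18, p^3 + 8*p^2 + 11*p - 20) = p - 1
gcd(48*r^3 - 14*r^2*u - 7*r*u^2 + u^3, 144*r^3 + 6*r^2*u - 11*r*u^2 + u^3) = 24*r^2 + 5*r*u - u^2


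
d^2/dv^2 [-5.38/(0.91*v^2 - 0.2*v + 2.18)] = (8.910356*v^2 - 1.95832*v - 5.38*(1.82*v - 0.2)*(3.64*v - 0.4) + 21.345688)/(0.91*v^2 - 0.2*v + 2.18)^3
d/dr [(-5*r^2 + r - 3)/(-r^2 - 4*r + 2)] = (21*r^2 - 26*r - 10)/(r^4 + 8*r^3 + 12*r^2 - 16*r + 4)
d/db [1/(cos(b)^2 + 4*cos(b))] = 2*(cos(b) + 2)*sin(b)/((cos(b) + 4)^2*cos(b)^2)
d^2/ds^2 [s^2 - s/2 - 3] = 2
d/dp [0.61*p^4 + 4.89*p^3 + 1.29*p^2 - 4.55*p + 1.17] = 2.44*p^3 + 14.67*p^2 + 2.58*p - 4.55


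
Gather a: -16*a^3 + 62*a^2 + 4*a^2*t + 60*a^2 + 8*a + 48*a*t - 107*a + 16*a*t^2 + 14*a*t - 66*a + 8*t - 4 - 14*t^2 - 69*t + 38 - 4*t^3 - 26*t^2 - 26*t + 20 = -16*a^3 + a^2*(4*t + 122) + a*(16*t^2 + 62*t - 165) - 4*t^3 - 40*t^2 - 87*t + 54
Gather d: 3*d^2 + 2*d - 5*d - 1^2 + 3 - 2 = 3*d^2 - 3*d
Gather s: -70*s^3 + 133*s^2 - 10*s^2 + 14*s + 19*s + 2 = -70*s^3 + 123*s^2 + 33*s + 2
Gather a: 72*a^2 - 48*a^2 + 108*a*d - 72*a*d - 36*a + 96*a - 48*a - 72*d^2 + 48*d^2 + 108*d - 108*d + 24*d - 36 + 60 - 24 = 24*a^2 + a*(36*d + 12) - 24*d^2 + 24*d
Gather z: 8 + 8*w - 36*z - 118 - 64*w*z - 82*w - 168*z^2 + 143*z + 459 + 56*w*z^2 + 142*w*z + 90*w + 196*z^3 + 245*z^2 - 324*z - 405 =16*w + 196*z^3 + z^2*(56*w + 77) + z*(78*w - 217) - 56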